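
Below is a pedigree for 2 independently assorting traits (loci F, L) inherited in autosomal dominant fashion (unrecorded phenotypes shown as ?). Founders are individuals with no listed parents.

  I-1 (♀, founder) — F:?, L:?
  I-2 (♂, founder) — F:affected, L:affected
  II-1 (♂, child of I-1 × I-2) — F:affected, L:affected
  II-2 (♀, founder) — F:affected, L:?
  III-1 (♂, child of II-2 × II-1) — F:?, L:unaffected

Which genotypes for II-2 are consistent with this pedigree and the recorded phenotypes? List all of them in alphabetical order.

II-2 ∈ {FF Ll, FF ll, Ff Ll, Ff ll}

F/I-1 ? ·: ff|Ff|FF
F/I-2 aff ·: Ff|FF
F/II-1 aff I-1×I-2: Ff|FF
F/II-2 aff ·: Ff|FF
F/III-1 ? II-2×II-1: ff|Ff|FF
⇒ F over [I-1,I-2,II-1,II-2,III-1]: 37 consistent
L/I-1 ? ·: ll|Ll|LL
L/I-2 aff ·: Ll|LL
L/II-1 aff I-1×I-2: Ll
L/II-2 ? ·: ll|Ll
L/III-1 un II-2×II-1: ll
⇒ L over [I-1,I-2,II-1,II-2,III-1]: 10 consistent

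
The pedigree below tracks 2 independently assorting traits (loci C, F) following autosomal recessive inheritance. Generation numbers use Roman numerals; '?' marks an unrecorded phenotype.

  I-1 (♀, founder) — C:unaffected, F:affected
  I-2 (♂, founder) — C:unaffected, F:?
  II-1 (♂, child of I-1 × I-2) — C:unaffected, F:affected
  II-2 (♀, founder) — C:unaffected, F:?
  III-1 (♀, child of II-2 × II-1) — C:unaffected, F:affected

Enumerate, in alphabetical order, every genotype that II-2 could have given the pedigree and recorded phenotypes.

C/I-1 un ·: CC|Cc
C/I-2 un ·: CC|Cc
C/II-1 un I-1×I-2: CC|Cc
C/II-2 un ·: CC|Cc
C/III-1 un II-2×II-1: CC|Cc
⇒ C over [I-1,I-2,II-1,II-2,III-1]: 24 consistent
F/I-1 aff ·: ff
F/I-2 ? ·: Ff|ff
F/II-1 aff I-1×I-2: ff
F/II-2 ? ·: Ff|ff
F/III-1 aff II-2×II-1: ff
⇒ F over [I-1,I-2,II-1,II-2,III-1]: 4 consistent

II-2 ∈ {CC Ff, CC ff, Cc Ff, Cc ff}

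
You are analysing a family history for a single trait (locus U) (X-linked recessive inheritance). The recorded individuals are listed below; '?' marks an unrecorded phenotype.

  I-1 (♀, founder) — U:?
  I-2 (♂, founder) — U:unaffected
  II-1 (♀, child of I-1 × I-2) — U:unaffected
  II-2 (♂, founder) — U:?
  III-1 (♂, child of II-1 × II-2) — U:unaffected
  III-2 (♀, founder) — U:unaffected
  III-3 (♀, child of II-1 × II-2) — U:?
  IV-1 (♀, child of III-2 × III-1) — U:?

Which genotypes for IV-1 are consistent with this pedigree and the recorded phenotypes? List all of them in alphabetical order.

U/I-1 ? ·: X^UX^U|X^UX^u|X^uX^u
U/I-2 un ·: X^UY
U/II-1 un I-1×I-2: X^UX^U|X^UX^u
U/II-2 ? ·: X^UY|X^uY
U/III-1 un II-1×II-2: X^UY
U/III-2 un ·: X^UX^U|X^UX^u
U/III-3 ? II-1×II-2: X^UX^U|X^UX^u|X^uX^u
U/IV-1 ? III-2×III-1: X^UX^U|X^UX^u
⇒ U over [I-1,I-2,II-1,II-2,III-1,III-2,III-3,IV-1]: 36 consistent

IV-1 ∈ {X^UX^U, X^UX^u}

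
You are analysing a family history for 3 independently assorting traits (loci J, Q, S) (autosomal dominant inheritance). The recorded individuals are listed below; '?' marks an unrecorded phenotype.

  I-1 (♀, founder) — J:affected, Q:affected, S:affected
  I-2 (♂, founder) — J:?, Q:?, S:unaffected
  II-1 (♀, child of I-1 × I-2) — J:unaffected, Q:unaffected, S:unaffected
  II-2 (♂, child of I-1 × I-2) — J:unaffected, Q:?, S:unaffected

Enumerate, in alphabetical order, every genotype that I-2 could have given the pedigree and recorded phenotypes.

I-2 ∈ {Jj Qq ss, Jj qq ss, jj Qq ss, jj qq ss}

J/I-1 aff ·: Jj
J/I-2 ? ·: jj|Jj
J/II-1 un I-1×I-2: jj
J/II-2 un I-1×I-2: jj
⇒ J over [I-1,I-2,II-1,II-2]: 2 consistent
Q/I-1 aff ·: Qq
Q/I-2 ? ·: qq|Qq
Q/II-1 un I-1×I-2: qq
Q/II-2 ? I-1×I-2: qq|Qq|QQ
⇒ Q over [I-1,I-2,II-1,II-2]: 5 consistent
S/I-1 aff ·: Ss
S/I-2 un ·: ss
S/II-1 un I-1×I-2: ss
S/II-2 un I-1×I-2: ss
⇒ S over [I-1,I-2,II-1,II-2]: 1 consistent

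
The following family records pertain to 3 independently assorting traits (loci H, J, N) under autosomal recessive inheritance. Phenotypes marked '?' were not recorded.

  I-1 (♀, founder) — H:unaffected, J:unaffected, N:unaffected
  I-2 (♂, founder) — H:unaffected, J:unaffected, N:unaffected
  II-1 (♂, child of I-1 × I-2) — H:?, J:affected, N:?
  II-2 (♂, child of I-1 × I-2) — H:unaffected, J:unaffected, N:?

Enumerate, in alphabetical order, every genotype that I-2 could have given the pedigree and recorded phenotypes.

I-2 ∈ {HH Jj NN, HH Jj Nn, Hh Jj NN, Hh Jj Nn}

H/I-1 un ·: HH|Hh
H/I-2 un ·: HH|Hh
H/II-1 ? I-1×I-2: HH|Hh|hh
H/II-2 un I-1×I-2: HH|Hh
⇒ H over [I-1,I-2,II-1,II-2]: 15 consistent
J/I-1 un ·: Jj
J/I-2 un ·: Jj
J/II-1 aff I-1×I-2: jj
J/II-2 un I-1×I-2: JJ|Jj
⇒ J over [I-1,I-2,II-1,II-2]: 2 consistent
N/I-1 un ·: NN|Nn
N/I-2 un ·: NN|Nn
N/II-1 ? I-1×I-2: NN|Nn|nn
N/II-2 ? I-1×I-2: NN|Nn|nn
⇒ N over [I-1,I-2,II-1,II-2]: 18 consistent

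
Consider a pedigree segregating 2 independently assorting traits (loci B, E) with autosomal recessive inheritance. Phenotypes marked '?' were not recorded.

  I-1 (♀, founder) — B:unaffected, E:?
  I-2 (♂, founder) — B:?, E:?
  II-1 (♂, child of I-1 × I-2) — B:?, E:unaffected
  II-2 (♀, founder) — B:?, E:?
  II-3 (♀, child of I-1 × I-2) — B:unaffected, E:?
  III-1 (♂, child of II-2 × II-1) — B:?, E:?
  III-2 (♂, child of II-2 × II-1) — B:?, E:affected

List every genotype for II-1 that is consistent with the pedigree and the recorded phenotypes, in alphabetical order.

B/I-1 un ·: BB|Bb
B/I-2 ? ·: BB|Bb|bb
B/II-1 ? I-1×I-2: BB|Bb|bb
B/II-2 ? ·: BB|Bb|bb
B/II-3 un I-1×I-2: BB|Bb
B/III-1 ? II-2×II-1: BB|Bb|bb
B/III-2 ? II-2×II-1: BB|Bb|bb
⇒ B over [I-1,I-2,II-1,II-2,II-3,III-1,III-2]: 196 consistent
E/I-1 ? ·: EE|Ee|ee
E/I-2 ? ·: EE|Ee|ee
E/II-1 un I-1×I-2: Ee
E/II-2 ? ·: Ee|ee
E/II-3 ? I-1×I-2: EE|Ee|ee
E/III-1 ? II-2×II-1: EE|Ee|ee
E/III-2 aff II-2×II-1: ee
⇒ E over [I-1,I-2,II-1,II-2,II-3,III-1,III-2]: 65 consistent

II-1 ∈ {BB Ee, Bb Ee, bb Ee}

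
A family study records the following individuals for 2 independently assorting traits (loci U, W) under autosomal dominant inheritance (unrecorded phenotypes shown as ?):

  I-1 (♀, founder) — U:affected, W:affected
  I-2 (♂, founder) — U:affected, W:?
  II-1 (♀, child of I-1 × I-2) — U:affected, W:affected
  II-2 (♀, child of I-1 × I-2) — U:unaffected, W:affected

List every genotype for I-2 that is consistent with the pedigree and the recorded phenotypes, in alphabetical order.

U/I-1 aff ·: Uu
U/I-2 aff ·: Uu
U/II-1 aff I-1×I-2: Uu|UU
U/II-2 un I-1×I-2: uu
⇒ U over [I-1,I-2,II-1,II-2]: 2 consistent
W/I-1 aff ·: Ww|WW
W/I-2 ? ·: ww|Ww|WW
W/II-1 aff I-1×I-2: Ww|WW
W/II-2 aff I-1×I-2: Ww|WW
⇒ W over [I-1,I-2,II-1,II-2]: 15 consistent

I-2 ∈ {Uu WW, Uu Ww, Uu ww}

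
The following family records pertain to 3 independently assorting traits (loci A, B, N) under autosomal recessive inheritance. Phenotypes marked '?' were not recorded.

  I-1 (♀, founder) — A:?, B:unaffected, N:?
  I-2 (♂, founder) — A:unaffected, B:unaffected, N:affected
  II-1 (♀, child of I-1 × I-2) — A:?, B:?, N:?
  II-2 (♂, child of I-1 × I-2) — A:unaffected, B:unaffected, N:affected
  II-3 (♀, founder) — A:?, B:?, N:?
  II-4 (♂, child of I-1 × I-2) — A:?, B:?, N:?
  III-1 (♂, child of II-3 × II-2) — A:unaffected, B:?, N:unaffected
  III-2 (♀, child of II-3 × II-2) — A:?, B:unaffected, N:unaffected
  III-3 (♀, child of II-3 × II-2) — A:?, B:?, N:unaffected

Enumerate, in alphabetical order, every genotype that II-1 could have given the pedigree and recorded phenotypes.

II-1 ∈ {AA BB Nn, AA BB nn, AA Bb Nn, AA Bb nn, AA bb Nn, AA bb nn, Aa BB Nn, Aa BB nn, Aa Bb Nn, Aa Bb nn, Aa bb Nn, Aa bb nn, aa BB Nn, aa BB nn, aa Bb Nn, aa Bb nn, aa bb Nn, aa bb nn}

A/I-1 ? ·: AA|Aa|aa
A/I-2 un ·: AA|Aa
A/II-1 ? I-1×I-2: AA|Aa|aa
A/II-2 un I-1×I-2: AA|Aa
A/II-3 ? ·: AA|Aa|aa
A/II-4 ? I-1×I-2: AA|Aa|aa
A/III-1 un II-3×II-2: AA|Aa
A/III-2 ? II-3×II-2: AA|Aa|aa
A/III-3 ? II-3×II-2: AA|Aa|aa
⇒ A over [I-1,I-2,II-1,II-2,II-3,II-4,III-1,III-2,III-3]: 840 consistent
B/I-1 un ·: BB|Bb
B/I-2 un ·: BB|Bb
B/II-1 ? I-1×I-2: BB|Bb|bb
B/II-2 un I-1×I-2: BB|Bb
B/II-3 ? ·: BB|Bb|bb
B/II-4 ? I-1×I-2: BB|Bb|bb
B/III-1 ? II-3×II-2: BB|Bb|bb
B/III-2 un II-3×II-2: BB|Bb
B/III-3 ? II-3×II-2: BB|Bb|bb
⇒ B over [I-1,I-2,II-1,II-2,II-3,II-4,III-1,III-2,III-3]: 690 consistent
N/I-1 ? ·: Nn|nn
N/I-2 aff ·: nn
N/II-1 ? I-1×I-2: Nn|nn
N/II-2 aff I-1×I-2: nn
N/II-3 ? ·: NN|Nn
N/II-4 ? I-1×I-2: Nn|nn
N/III-1 un II-3×II-2: Nn
N/III-2 un II-3×II-2: Nn
N/III-3 un II-3×II-2: Nn
⇒ N over [I-1,I-2,II-1,II-2,II-3,II-4,III-1,III-2,III-3]: 10 consistent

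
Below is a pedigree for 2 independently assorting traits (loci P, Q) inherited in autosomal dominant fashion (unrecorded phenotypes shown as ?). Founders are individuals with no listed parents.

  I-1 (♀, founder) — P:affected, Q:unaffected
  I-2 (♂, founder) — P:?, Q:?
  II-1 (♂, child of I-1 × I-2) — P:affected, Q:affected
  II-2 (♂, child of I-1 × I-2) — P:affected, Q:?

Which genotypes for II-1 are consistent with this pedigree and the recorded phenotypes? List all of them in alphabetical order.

P/I-1 aff ·: Pp|PP
P/I-2 ? ·: pp|Pp|PP
P/II-1 aff I-1×I-2: Pp|PP
P/II-2 aff I-1×I-2: Pp|PP
⇒ P over [I-1,I-2,II-1,II-2]: 15 consistent
Q/I-1 un ·: qq
Q/I-2 ? ·: Qq|QQ
Q/II-1 aff I-1×I-2: Qq
Q/II-2 ? I-1×I-2: qq|Qq
⇒ Q over [I-1,I-2,II-1,II-2]: 3 consistent

II-1 ∈ {PP Qq, Pp Qq}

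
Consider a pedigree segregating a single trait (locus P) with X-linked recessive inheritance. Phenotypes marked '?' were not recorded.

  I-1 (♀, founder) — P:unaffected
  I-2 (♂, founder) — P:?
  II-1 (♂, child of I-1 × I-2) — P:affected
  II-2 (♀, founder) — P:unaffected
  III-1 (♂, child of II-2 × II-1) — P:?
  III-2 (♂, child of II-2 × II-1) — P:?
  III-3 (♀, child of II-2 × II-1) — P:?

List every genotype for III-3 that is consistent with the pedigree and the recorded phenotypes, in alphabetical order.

III-3 ∈ {X^PX^p, X^pX^p}

P/I-1 un ·: X^PX^p
P/I-2 ? ·: X^PY|X^pY
P/II-1 aff I-1×I-2: X^pY
P/II-2 un ·: X^PX^P|X^PX^p
P/III-1 ? II-2×II-1: X^PY|X^pY
P/III-2 ? II-2×II-1: X^PY|X^pY
P/III-3 ? II-2×II-1: X^PX^p|X^pX^p
⇒ P over [I-1,I-2,II-1,II-2,III-1,III-2,III-3]: 18 consistent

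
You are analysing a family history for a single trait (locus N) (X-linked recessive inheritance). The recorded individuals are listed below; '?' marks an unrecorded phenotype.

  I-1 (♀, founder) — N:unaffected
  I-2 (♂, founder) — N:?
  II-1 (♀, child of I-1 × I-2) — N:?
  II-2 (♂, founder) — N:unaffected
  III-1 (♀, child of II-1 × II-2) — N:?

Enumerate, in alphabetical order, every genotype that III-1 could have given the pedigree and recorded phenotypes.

N/I-1 un ·: X^NX^N|X^NX^n
N/I-2 ? ·: X^NY|X^nY
N/II-1 ? I-1×I-2: X^NX^N|X^NX^n|X^nX^n
N/II-2 un ·: X^NY
N/III-1 ? II-1×II-2: X^NX^N|X^NX^n
⇒ N over [I-1,I-2,II-1,II-2,III-1]: 9 consistent

III-1 ∈ {X^NX^N, X^NX^n}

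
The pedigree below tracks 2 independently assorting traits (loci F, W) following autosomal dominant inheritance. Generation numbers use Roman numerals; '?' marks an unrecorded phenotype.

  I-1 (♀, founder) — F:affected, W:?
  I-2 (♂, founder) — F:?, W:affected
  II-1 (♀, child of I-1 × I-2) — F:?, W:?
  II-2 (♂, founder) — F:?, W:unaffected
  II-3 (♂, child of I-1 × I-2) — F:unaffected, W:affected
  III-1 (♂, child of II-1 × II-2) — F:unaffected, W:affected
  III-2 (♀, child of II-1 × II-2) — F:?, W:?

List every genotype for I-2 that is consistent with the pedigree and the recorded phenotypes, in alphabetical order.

I-2 ∈ {Ff WW, Ff Ww, ff WW, ff Ww}

F/I-1 aff ·: Ff
F/I-2 ? ·: ff|Ff
F/II-1 ? I-1×I-2: ff|Ff
F/II-2 ? ·: ff|Ff
F/II-3 un I-1×I-2: ff
F/III-1 un II-1×II-2: ff
F/III-2 ? II-1×II-2: ff|Ff|FF
⇒ F over [I-1,I-2,II-1,II-2,II-3,III-1,III-2]: 16 consistent
W/I-1 ? ·: ww|Ww|WW
W/I-2 aff ·: Ww|WW
W/II-1 ? I-1×I-2: Ww|WW
W/II-2 un ·: ww
W/II-3 aff I-1×I-2: Ww|WW
W/III-1 aff II-1×II-2: Ww
W/III-2 ? II-1×II-2: ww|Ww
⇒ W over [I-1,I-2,II-1,II-2,II-3,III-1,III-2]: 23 consistent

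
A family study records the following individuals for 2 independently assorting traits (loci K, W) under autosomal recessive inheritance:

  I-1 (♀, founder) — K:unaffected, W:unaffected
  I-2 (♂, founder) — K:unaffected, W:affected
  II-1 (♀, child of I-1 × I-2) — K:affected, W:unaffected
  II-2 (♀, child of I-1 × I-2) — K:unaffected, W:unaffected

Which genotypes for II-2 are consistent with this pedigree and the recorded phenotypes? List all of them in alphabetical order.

II-2 ∈ {KK Ww, Kk Ww}

K/I-1 un ·: Kk
K/I-2 un ·: Kk
K/II-1 aff I-1×I-2: kk
K/II-2 un I-1×I-2: KK|Kk
⇒ K over [I-1,I-2,II-1,II-2]: 2 consistent
W/I-1 un ·: WW|Ww
W/I-2 aff ·: ww
W/II-1 un I-1×I-2: Ww
W/II-2 un I-1×I-2: Ww
⇒ W over [I-1,I-2,II-1,II-2]: 2 consistent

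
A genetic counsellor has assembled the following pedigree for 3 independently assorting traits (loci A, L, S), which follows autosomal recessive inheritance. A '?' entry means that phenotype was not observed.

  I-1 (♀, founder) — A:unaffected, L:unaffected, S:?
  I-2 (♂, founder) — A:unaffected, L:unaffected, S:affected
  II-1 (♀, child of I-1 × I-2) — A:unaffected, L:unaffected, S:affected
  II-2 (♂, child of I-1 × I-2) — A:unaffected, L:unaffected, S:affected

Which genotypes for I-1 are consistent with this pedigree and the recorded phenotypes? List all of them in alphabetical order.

A/I-1 un ·: AA|Aa
A/I-2 un ·: AA|Aa
A/II-1 un I-1×I-2: AA|Aa
A/II-2 un I-1×I-2: AA|Aa
⇒ A over [I-1,I-2,II-1,II-2]: 13 consistent
L/I-1 un ·: LL|Ll
L/I-2 un ·: LL|Ll
L/II-1 un I-1×I-2: LL|Ll
L/II-2 un I-1×I-2: LL|Ll
⇒ L over [I-1,I-2,II-1,II-2]: 13 consistent
S/I-1 ? ·: Ss|ss
S/I-2 aff ·: ss
S/II-1 aff I-1×I-2: ss
S/II-2 aff I-1×I-2: ss
⇒ S over [I-1,I-2,II-1,II-2]: 2 consistent

I-1 ∈ {AA LL Ss, AA LL ss, AA Ll Ss, AA Ll ss, Aa LL Ss, Aa LL ss, Aa Ll Ss, Aa Ll ss}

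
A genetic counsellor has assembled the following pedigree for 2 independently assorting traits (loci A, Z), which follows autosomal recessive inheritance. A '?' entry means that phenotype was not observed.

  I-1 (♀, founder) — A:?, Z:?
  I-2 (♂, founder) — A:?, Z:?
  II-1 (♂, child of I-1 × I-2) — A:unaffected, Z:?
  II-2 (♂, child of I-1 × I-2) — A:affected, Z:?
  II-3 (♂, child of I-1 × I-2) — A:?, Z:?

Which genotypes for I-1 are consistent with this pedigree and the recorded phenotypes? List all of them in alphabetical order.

I-1 ∈ {Aa ZZ, Aa Zz, Aa zz, aa ZZ, aa Zz, aa zz}

A/I-1 ? ·: Aa|aa
A/I-2 ? ·: Aa|aa
A/II-1 un I-1×I-2: AA|Aa
A/II-2 aff I-1×I-2: aa
A/II-3 ? I-1×I-2: AA|Aa|aa
⇒ A over [I-1,I-2,II-1,II-2,II-3]: 10 consistent
Z/I-1 ? ·: ZZ|Zz|zz
Z/I-2 ? ·: ZZ|Zz|zz
Z/II-1 ? I-1×I-2: ZZ|Zz|zz
Z/II-2 ? I-1×I-2: ZZ|Zz|zz
Z/II-3 ? I-1×I-2: ZZ|Zz|zz
⇒ Z over [I-1,I-2,II-1,II-2,II-3]: 63 consistent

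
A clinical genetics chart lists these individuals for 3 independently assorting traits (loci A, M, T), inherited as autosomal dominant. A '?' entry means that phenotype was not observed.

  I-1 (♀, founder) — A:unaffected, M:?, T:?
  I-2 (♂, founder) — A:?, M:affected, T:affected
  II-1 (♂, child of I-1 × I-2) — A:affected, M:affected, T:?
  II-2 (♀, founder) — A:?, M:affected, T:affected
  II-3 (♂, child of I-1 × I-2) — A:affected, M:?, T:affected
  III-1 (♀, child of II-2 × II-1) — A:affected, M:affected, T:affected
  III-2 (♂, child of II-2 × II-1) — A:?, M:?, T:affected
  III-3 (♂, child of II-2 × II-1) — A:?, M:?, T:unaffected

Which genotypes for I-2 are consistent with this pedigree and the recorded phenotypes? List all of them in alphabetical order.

A/I-1 un ·: aa
A/I-2 ? ·: Aa|AA
A/II-1 aff I-1×I-2: Aa
A/II-2 ? ·: aa|Aa|AA
A/II-3 aff I-1×I-2: Aa
A/III-1 aff II-2×II-1: Aa|AA
A/III-2 ? II-2×II-1: aa|Aa|AA
A/III-3 ? II-2×II-1: aa|Aa|AA
⇒ A over [I-1,I-2,II-1,II-2,II-3,III-1,III-2,III-3]: 60 consistent
M/I-1 ? ·: mm|Mm|MM
M/I-2 aff ·: Mm|MM
M/II-1 aff I-1×I-2: Mm|MM
M/II-2 aff ·: Mm|MM
M/II-3 ? I-1×I-2: mm|Mm|MM
M/III-1 aff II-2×II-1: Mm|MM
M/III-2 ? II-2×II-1: mm|Mm|MM
M/III-3 ? II-2×II-1: mm|Mm|MM
⇒ M over [I-1,I-2,II-1,II-2,II-3,III-1,III-2,III-3]: 332 consistent
T/I-1 ? ·: tt|Tt|TT
T/I-2 aff ·: Tt|TT
T/II-1 ? I-1×I-2: tt|Tt
T/II-2 aff ·: Tt
T/II-3 aff I-1×I-2: Tt|TT
T/III-1 aff II-2×II-1: Tt|TT
T/III-2 aff II-2×II-1: Tt|TT
T/III-3 un II-2×II-1: tt
⇒ T over [I-1,I-2,II-1,II-2,II-3,III-1,III-2,III-3]: 35 consistent

I-2 ∈ {AA MM TT, AA MM Tt, AA Mm TT, AA Mm Tt, Aa MM TT, Aa MM Tt, Aa Mm TT, Aa Mm Tt}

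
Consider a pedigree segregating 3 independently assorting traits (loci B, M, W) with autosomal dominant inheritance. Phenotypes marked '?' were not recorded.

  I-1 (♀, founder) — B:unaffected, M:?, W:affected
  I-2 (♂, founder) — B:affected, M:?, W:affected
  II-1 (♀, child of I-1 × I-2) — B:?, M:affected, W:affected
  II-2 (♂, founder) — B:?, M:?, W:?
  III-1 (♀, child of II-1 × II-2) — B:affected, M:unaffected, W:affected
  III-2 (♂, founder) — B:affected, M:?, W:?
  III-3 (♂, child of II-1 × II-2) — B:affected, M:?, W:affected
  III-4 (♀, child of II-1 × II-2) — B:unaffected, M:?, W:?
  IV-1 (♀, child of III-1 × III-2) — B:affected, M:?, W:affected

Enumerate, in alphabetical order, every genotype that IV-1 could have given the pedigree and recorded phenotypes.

B/I-1 un ·: bb
B/I-2 aff ·: Bb|BB
B/II-1 ? I-1×I-2: bb|Bb
B/II-2 ? ·: bb|Bb
B/III-1 aff II-1×II-2: Bb|BB
B/III-2 aff ·: Bb|BB
B/III-3 aff II-1×II-2: Bb|BB
B/III-4 un II-1×II-2: bb
B/IV-1 aff III-1×III-2: Bb|BB
⇒ B over [I-1,I-2,II-1,II-2,III-1,III-2,III-3,III-4,IV-1]: 40 consistent
M/I-1 ? ·: mm|Mm|MM
M/I-2 ? ·: mm|Mm|MM
M/II-1 aff I-1×I-2: Mm
M/II-2 ? ·: mm|Mm
M/III-1 un II-1×II-2: mm
M/III-2 ? ·: mm|Mm|MM
M/III-3 ? II-1×II-2: mm|Mm|MM
M/III-4 ? II-1×II-2: mm|Mm|MM
M/IV-1 ? III-1×III-2: mm|Mm
⇒ M over [I-1,I-2,II-1,II-2,III-1,III-2,III-3,III-4,IV-1]: 364 consistent
W/I-1 aff ·: Ww|WW
W/I-2 aff ·: Ww|WW
W/II-1 aff I-1×I-2: Ww|WW
W/II-2 ? ·: ww|Ww|WW
W/III-1 aff II-1×II-2: Ww|WW
W/III-2 ? ·: ww|Ww|WW
W/III-3 aff II-1×II-2: Ww|WW
W/III-4 ? II-1×II-2: ww|Ww|WW
W/IV-1 aff III-1×III-2: Ww|WW
⇒ W over [I-1,I-2,II-1,II-2,III-1,III-2,III-3,III-4,IV-1]: 480 consistent

IV-1 ∈ {BB Mm WW, BB Mm Ww, BB mm WW, BB mm Ww, Bb Mm WW, Bb Mm Ww, Bb mm WW, Bb mm Ww}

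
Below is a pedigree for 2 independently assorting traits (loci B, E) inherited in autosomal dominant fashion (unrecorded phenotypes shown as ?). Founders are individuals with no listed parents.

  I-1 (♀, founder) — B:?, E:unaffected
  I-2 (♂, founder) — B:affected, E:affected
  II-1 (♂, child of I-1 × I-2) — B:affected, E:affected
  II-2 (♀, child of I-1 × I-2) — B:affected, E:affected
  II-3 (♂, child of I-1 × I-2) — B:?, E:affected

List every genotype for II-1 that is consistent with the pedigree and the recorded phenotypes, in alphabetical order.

II-1 ∈ {BB Ee, Bb Ee}

B/I-1 ? ·: bb|Bb|BB
B/I-2 aff ·: Bb|BB
B/II-1 aff I-1×I-2: Bb|BB
B/II-2 aff I-1×I-2: Bb|BB
B/II-3 ? I-1×I-2: bb|Bb|BB
⇒ B over [I-1,I-2,II-1,II-2,II-3]: 32 consistent
E/I-1 un ·: ee
E/I-2 aff ·: Ee|EE
E/II-1 aff I-1×I-2: Ee
E/II-2 aff I-1×I-2: Ee
E/II-3 aff I-1×I-2: Ee
⇒ E over [I-1,I-2,II-1,II-2,II-3]: 2 consistent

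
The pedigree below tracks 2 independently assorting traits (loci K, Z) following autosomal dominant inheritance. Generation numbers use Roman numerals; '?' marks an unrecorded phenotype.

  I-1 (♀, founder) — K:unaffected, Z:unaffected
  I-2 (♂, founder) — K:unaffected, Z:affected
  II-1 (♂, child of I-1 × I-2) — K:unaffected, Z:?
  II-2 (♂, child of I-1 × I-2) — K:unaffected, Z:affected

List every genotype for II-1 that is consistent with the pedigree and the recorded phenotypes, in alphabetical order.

II-1 ∈ {kk Zz, kk zz}

K/I-1 un ·: kk
K/I-2 un ·: kk
K/II-1 un I-1×I-2: kk
K/II-2 un I-1×I-2: kk
⇒ K over [I-1,I-2,II-1,II-2]: 1 consistent
Z/I-1 un ·: zz
Z/I-2 aff ·: Zz|ZZ
Z/II-1 ? I-1×I-2: zz|Zz
Z/II-2 aff I-1×I-2: Zz
⇒ Z over [I-1,I-2,II-1,II-2]: 3 consistent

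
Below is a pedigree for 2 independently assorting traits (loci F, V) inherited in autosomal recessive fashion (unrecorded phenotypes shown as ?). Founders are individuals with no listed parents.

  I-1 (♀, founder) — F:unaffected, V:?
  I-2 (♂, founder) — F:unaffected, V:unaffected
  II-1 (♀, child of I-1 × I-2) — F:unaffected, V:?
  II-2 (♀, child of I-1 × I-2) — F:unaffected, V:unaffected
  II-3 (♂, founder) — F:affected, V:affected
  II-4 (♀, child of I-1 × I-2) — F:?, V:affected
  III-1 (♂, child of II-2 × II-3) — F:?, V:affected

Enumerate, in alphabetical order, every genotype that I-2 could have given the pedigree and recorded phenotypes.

I-2 ∈ {FF Vv, Ff Vv}

F/I-1 un ·: FF|Ff
F/I-2 un ·: FF|Ff
F/II-1 un I-1×I-2: FF|Ff
F/II-2 un I-1×I-2: FF|Ff
F/II-3 aff ·: ff
F/II-4 ? I-1×I-2: FF|Ff|ff
F/III-1 ? II-2×II-3: Ff|ff
⇒ F over [I-1,I-2,II-1,II-2,II-3,II-4,III-1]: 43 consistent
V/I-1 ? ·: Vv|vv
V/I-2 un ·: Vv
V/II-1 ? I-1×I-2: VV|Vv|vv
V/II-2 un I-1×I-2: Vv
V/II-3 aff ·: vv
V/II-4 aff I-1×I-2: vv
V/III-1 aff II-2×II-3: vv
⇒ V over [I-1,I-2,II-1,II-2,II-3,II-4,III-1]: 5 consistent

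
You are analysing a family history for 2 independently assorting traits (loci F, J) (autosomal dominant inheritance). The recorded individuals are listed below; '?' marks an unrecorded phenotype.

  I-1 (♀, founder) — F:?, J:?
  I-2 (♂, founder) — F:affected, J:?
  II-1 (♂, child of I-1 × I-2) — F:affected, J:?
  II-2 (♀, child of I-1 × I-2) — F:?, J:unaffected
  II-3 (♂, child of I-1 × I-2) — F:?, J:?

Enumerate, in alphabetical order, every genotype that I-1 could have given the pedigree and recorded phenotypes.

F/I-1 ? ·: ff|Ff|FF
F/I-2 aff ·: Ff|FF
F/II-1 aff I-1×I-2: Ff|FF
F/II-2 ? I-1×I-2: ff|Ff|FF
F/II-3 ? I-1×I-2: ff|Ff|FF
⇒ F over [I-1,I-2,II-1,II-2,II-3]: 40 consistent
J/I-1 ? ·: jj|Jj
J/I-2 ? ·: jj|Jj
J/II-1 ? I-1×I-2: jj|Jj|JJ
J/II-2 un I-1×I-2: jj
J/II-3 ? I-1×I-2: jj|Jj|JJ
⇒ J over [I-1,I-2,II-1,II-2,II-3]: 18 consistent

I-1 ∈ {FF Jj, FF jj, Ff Jj, Ff jj, ff Jj, ff jj}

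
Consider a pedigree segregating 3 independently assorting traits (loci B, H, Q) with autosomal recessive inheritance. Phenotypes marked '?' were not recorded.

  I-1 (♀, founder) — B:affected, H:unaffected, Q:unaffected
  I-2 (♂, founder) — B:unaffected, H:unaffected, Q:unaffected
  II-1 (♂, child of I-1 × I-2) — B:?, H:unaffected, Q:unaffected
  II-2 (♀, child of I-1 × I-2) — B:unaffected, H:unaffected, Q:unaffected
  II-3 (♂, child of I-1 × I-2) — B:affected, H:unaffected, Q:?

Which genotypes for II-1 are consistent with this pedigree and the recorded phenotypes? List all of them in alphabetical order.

B/I-1 aff ·: bb
B/I-2 un ·: Bb
B/II-1 ? I-1×I-2: Bb|bb
B/II-2 un I-1×I-2: Bb
B/II-3 aff I-1×I-2: bb
⇒ B over [I-1,I-2,II-1,II-2,II-3]: 2 consistent
H/I-1 un ·: HH|Hh
H/I-2 un ·: HH|Hh
H/II-1 un I-1×I-2: HH|Hh
H/II-2 un I-1×I-2: HH|Hh
H/II-3 un I-1×I-2: HH|Hh
⇒ H over [I-1,I-2,II-1,II-2,II-3]: 25 consistent
Q/I-1 un ·: QQ|Qq
Q/I-2 un ·: QQ|Qq
Q/II-1 un I-1×I-2: QQ|Qq
Q/II-2 un I-1×I-2: QQ|Qq
Q/II-3 ? I-1×I-2: QQ|Qq|qq
⇒ Q over [I-1,I-2,II-1,II-2,II-3]: 29 consistent

II-1 ∈ {Bb HH QQ, Bb HH Qq, Bb Hh QQ, Bb Hh Qq, bb HH QQ, bb HH Qq, bb Hh QQ, bb Hh Qq}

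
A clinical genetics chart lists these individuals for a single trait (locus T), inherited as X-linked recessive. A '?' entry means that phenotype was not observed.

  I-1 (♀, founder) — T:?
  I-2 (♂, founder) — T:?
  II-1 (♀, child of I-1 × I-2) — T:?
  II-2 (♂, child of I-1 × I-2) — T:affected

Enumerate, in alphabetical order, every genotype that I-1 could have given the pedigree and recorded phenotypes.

T/I-1 ? ·: X^TX^t|X^tX^t
T/I-2 ? ·: X^TY|X^tY
T/II-1 ? I-1×I-2: X^TX^T|X^TX^t|X^tX^t
T/II-2 aff I-1×I-2: X^tY
⇒ T over [I-1,I-2,II-1,II-2]: 6 consistent

I-1 ∈ {X^TX^t, X^tX^t}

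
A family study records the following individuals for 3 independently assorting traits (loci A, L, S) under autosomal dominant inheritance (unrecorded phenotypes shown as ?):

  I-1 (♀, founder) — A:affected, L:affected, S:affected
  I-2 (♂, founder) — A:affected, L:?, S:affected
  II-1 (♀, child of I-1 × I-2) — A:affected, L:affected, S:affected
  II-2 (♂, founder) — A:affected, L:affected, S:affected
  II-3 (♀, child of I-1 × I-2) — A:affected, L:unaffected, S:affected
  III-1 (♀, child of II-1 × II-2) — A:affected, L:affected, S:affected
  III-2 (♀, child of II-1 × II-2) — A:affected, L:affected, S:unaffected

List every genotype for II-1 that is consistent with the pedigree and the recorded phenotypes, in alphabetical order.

A/I-1 aff ·: Aa|AA
A/I-2 aff ·: Aa|AA
A/II-1 aff I-1×I-2: Aa|AA
A/II-2 aff ·: Aa|AA
A/II-3 aff I-1×I-2: Aa|AA
A/III-1 aff II-1×II-2: Aa|AA
A/III-2 aff II-1×II-2: Aa|AA
⇒ A over [I-1,I-2,II-1,II-2,II-3,III-1,III-2]: 83 consistent
L/I-1 aff ·: Ll
L/I-2 ? ·: ll|Ll
L/II-1 aff I-1×I-2: Ll|LL
L/II-2 aff ·: Ll|LL
L/II-3 un I-1×I-2: ll
L/III-1 aff II-1×II-2: Ll|LL
L/III-2 aff II-1×II-2: Ll|LL
⇒ L over [I-1,I-2,II-1,II-2,II-3,III-1,III-2]: 21 consistent
S/I-1 aff ·: Ss|SS
S/I-2 aff ·: Ss|SS
S/II-1 aff I-1×I-2: Ss
S/II-2 aff ·: Ss
S/II-3 aff I-1×I-2: Ss|SS
S/III-1 aff II-1×II-2: Ss|SS
S/III-2 un II-1×II-2: ss
⇒ S over [I-1,I-2,II-1,II-2,II-3,III-1,III-2]: 12 consistent

II-1 ∈ {AA LL Ss, AA Ll Ss, Aa LL Ss, Aa Ll Ss}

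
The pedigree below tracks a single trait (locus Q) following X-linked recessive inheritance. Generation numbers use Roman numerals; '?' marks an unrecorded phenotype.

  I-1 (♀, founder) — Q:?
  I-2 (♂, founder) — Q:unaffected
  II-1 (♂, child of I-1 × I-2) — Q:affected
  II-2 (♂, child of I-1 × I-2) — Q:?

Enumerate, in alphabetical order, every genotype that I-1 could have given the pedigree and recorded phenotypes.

I-1 ∈ {X^QX^q, X^qX^q}

Q/I-1 ? ·: X^QX^q|X^qX^q
Q/I-2 un ·: X^QY
Q/II-1 aff I-1×I-2: X^qY
Q/II-2 ? I-1×I-2: X^QY|X^qY
⇒ Q over [I-1,I-2,II-1,II-2]: 3 consistent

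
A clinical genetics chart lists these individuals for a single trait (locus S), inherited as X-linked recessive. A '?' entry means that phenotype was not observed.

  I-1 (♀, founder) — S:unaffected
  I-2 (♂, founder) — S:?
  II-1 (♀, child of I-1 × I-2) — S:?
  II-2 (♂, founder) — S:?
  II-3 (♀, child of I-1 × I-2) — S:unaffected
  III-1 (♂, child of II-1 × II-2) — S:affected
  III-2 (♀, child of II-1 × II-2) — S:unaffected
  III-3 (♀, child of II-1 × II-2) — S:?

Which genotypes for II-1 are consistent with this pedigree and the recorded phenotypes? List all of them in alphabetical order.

S/I-1 un ·: X^SX^S|X^SX^s
S/I-2 ? ·: X^SY|X^sY
S/II-1 ? I-1×I-2: X^SX^s|X^sX^s
S/II-2 ? ·: X^SY|X^sY
S/II-3 un I-1×I-2: X^SX^S|X^SX^s
S/III-1 aff II-1×II-2: X^sY
S/III-2 un II-1×II-2: X^SX^S|X^SX^s
S/III-3 ? II-1×II-2: X^SX^S|X^SX^s|X^sX^s
⇒ S over [I-1,I-2,II-1,II-2,II-3,III-1,III-2,III-3]: 25 consistent

II-1 ∈ {X^SX^s, X^sX^s}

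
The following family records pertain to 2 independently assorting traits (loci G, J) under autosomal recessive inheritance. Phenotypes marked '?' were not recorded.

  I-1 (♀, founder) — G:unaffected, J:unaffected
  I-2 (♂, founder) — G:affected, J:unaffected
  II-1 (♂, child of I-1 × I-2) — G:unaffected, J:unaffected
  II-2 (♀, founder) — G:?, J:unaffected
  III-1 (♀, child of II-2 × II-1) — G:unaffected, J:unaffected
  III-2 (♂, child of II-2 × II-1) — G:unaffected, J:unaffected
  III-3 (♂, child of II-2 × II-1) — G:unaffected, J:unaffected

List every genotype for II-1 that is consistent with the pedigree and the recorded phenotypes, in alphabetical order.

G/I-1 un ·: GG|Gg
G/I-2 aff ·: gg
G/II-1 un I-1×I-2: Gg
G/II-2 ? ·: GG|Gg|gg
G/III-1 un II-2×II-1: GG|Gg
G/III-2 un II-2×II-1: GG|Gg
G/III-3 un II-2×II-1: GG|Gg
⇒ G over [I-1,I-2,II-1,II-2,III-1,III-2,III-3]: 34 consistent
J/I-1 un ·: JJ|Jj
J/I-2 un ·: JJ|Jj
J/II-1 un I-1×I-2: JJ|Jj
J/II-2 un ·: JJ|Jj
J/III-1 un II-2×II-1: JJ|Jj
J/III-2 un II-2×II-1: JJ|Jj
J/III-3 un II-2×II-1: JJ|Jj
⇒ J over [I-1,I-2,II-1,II-2,III-1,III-2,III-3]: 84 consistent

II-1 ∈ {Gg JJ, Gg Jj}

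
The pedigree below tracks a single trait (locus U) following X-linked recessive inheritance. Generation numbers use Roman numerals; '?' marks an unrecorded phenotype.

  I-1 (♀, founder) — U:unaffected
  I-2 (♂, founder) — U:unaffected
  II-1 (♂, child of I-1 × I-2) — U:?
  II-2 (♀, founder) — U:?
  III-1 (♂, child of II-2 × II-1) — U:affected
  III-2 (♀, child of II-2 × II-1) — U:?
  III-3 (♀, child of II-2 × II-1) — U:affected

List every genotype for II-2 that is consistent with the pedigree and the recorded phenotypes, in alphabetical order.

U/I-1 un ·: X^UX^u
U/I-2 un ·: X^UY
U/II-1 ? I-1×I-2: X^uY
U/II-2 ? ·: X^UX^u|X^uX^u
U/III-1 aff II-2×II-1: X^uY
U/III-2 ? II-2×II-1: X^UX^u|X^uX^u
U/III-3 aff II-2×II-1: X^uX^u
⇒ U over [I-1,I-2,II-1,II-2,III-1,III-2,III-3]: 3 consistent

II-2 ∈ {X^UX^u, X^uX^u}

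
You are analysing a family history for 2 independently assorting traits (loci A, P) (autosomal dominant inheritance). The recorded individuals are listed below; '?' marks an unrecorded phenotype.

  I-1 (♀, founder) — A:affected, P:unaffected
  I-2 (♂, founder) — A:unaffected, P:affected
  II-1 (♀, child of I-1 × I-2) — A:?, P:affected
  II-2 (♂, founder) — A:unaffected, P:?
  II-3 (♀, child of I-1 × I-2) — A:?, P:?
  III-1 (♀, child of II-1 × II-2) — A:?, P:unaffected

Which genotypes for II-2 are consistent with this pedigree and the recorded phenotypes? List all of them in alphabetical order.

A/I-1 aff ·: Aa|AA
A/I-2 un ·: aa
A/II-1 ? I-1×I-2: aa|Aa
A/II-2 un ·: aa
A/II-3 ? I-1×I-2: aa|Aa
A/III-1 ? II-1×II-2: aa|Aa
⇒ A over [I-1,I-2,II-1,II-2,II-3,III-1]: 8 consistent
P/I-1 un ·: pp
P/I-2 aff ·: Pp|PP
P/II-1 aff I-1×I-2: Pp
P/II-2 ? ·: pp|Pp
P/II-3 ? I-1×I-2: pp|Pp
P/III-1 un II-1×II-2: pp
⇒ P over [I-1,I-2,II-1,II-2,II-3,III-1]: 6 consistent

II-2 ∈ {aa Pp, aa pp}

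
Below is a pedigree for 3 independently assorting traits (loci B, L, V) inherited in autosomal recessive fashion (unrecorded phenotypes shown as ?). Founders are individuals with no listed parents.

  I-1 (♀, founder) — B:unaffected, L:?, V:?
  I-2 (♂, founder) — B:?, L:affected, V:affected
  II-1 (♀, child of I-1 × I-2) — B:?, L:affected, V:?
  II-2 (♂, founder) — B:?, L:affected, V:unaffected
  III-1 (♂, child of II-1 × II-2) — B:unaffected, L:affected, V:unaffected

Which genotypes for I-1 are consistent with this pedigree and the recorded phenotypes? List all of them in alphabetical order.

I-1 ∈ {BB Ll VV, BB Ll Vv, BB Ll vv, BB ll VV, BB ll Vv, BB ll vv, Bb Ll VV, Bb Ll Vv, Bb Ll vv, Bb ll VV, Bb ll Vv, Bb ll vv}

B/I-1 un ·: BB|Bb
B/I-2 ? ·: BB|Bb|bb
B/II-1 ? I-1×I-2: BB|Bb|bb
B/II-2 ? ·: BB|Bb|bb
B/III-1 un II-1×II-2: BB|Bb
⇒ B over [I-1,I-2,II-1,II-2,III-1]: 45 consistent
L/I-1 ? ·: Ll|ll
L/I-2 aff ·: ll
L/II-1 aff I-1×I-2: ll
L/II-2 aff ·: ll
L/III-1 aff II-1×II-2: ll
⇒ L over [I-1,I-2,II-1,II-2,III-1]: 2 consistent
V/I-1 ? ·: VV|Vv|vv
V/I-2 aff ·: vv
V/II-1 ? I-1×I-2: Vv|vv
V/II-2 un ·: VV|Vv
V/III-1 un II-1×II-2: VV|Vv
⇒ V over [I-1,I-2,II-1,II-2,III-1]: 12 consistent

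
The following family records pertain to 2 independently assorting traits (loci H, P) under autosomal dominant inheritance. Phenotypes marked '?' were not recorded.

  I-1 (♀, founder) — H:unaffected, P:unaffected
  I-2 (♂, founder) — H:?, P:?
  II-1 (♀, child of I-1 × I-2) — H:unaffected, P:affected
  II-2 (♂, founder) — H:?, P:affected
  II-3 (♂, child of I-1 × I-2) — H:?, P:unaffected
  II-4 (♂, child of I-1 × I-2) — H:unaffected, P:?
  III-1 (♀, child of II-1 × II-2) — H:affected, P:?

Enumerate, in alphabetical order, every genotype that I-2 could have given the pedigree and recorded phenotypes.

H/I-1 un ·: hh
H/I-2 ? ·: hh|Hh
H/II-1 un I-1×I-2: hh
H/II-2 ? ·: Hh|HH
H/II-3 ? I-1×I-2: hh|Hh
H/II-4 un I-1×I-2: hh
H/III-1 aff II-1×II-2: Hh
⇒ H over [I-1,I-2,II-1,II-2,II-3,II-4,III-1]: 6 consistent
P/I-1 un ·: pp
P/I-2 ? ·: Pp
P/II-1 aff I-1×I-2: Pp
P/II-2 aff ·: Pp|PP
P/II-3 un I-1×I-2: pp
P/II-4 ? I-1×I-2: pp|Pp
P/III-1 ? II-1×II-2: pp|Pp|PP
⇒ P over [I-1,I-2,II-1,II-2,II-3,II-4,III-1]: 10 consistent

I-2 ∈ {Hh Pp, hh Pp}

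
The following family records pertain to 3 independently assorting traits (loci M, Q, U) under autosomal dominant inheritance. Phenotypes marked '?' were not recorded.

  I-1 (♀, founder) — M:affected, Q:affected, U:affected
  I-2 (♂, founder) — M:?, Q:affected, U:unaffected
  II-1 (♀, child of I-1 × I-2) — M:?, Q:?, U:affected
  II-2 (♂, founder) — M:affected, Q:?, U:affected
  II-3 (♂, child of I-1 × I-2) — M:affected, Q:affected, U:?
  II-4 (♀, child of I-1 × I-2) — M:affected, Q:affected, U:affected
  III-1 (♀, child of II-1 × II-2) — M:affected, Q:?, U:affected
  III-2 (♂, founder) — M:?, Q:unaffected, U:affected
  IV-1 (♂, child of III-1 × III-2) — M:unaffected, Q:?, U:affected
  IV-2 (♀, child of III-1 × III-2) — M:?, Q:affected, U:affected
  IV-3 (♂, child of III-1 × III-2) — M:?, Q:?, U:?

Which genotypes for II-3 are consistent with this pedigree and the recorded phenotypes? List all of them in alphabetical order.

M/I-1 aff ·: Mm|MM
M/I-2 ? ·: mm|Mm|MM
M/II-1 ? I-1×I-2: mm|Mm|MM
M/II-2 aff ·: Mm|MM
M/II-3 aff I-1×I-2: Mm|MM
M/II-4 aff I-1×I-2: Mm|MM
M/III-1 aff II-1×II-2: Mm
M/III-2 ? ·: mm|Mm
M/IV-1 un III-1×III-2: mm
M/IV-2 ? III-1×III-2: mm|Mm|MM
M/IV-3 ? III-1×III-2: mm|Mm|MM
⇒ M over [I-1,I-2,II-1,II-2,II-3,II-4,III-1,III-2,IV-1,IV-2,IV-3]: 663 consistent
Q/I-1 aff ·: Qq|QQ
Q/I-2 aff ·: Qq|QQ
Q/II-1 ? I-1×I-2: qq|Qq|QQ
Q/II-2 ? ·: qq|Qq|QQ
Q/II-3 aff I-1×I-2: Qq|QQ
Q/II-4 aff I-1×I-2: Qq|QQ
Q/III-1 ? II-1×II-2: Qq|QQ
Q/III-2 un ·: qq
Q/IV-1 ? III-1×III-2: qq|Qq
Q/IV-2 aff III-1×III-2: Qq
Q/IV-3 ? III-1×III-2: qq|Qq
⇒ Q over [I-1,I-2,II-1,II-2,II-3,II-4,III-1,III-2,IV-1,IV-2,IV-3]: 330 consistent
U/I-1 aff ·: Uu|UU
U/I-2 un ·: uu
U/II-1 aff I-1×I-2: Uu
U/II-2 aff ·: Uu|UU
U/II-3 ? I-1×I-2: uu|Uu
U/II-4 aff I-1×I-2: Uu
U/III-1 aff II-1×II-2: Uu|UU
U/III-2 aff ·: Uu|UU
U/IV-1 aff III-1×III-2: Uu|UU
U/IV-2 aff III-1×III-2: Uu|UU
U/IV-3 ? III-1×III-2: uu|Uu|UU
⇒ U over [I-1,I-2,II-1,II-2,II-3,II-4,III-1,III-2,IV-1,IV-2,IV-3]: 174 consistent

II-3 ∈ {MM QQ Uu, MM QQ uu, MM Qq Uu, MM Qq uu, Mm QQ Uu, Mm QQ uu, Mm Qq Uu, Mm Qq uu}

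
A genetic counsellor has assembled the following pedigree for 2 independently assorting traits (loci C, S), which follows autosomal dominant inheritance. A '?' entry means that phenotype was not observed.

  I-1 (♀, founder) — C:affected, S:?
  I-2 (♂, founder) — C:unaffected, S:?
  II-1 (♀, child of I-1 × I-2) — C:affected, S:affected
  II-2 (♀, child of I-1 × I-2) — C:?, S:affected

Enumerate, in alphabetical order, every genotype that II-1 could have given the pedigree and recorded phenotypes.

C/I-1 aff ·: Cc|CC
C/I-2 un ·: cc
C/II-1 aff I-1×I-2: Cc
C/II-2 ? I-1×I-2: cc|Cc
⇒ C over [I-1,I-2,II-1,II-2]: 3 consistent
S/I-1 ? ·: ss|Ss|SS
S/I-2 ? ·: ss|Ss|SS
S/II-1 aff I-1×I-2: Ss|SS
S/II-2 aff I-1×I-2: Ss|SS
⇒ S over [I-1,I-2,II-1,II-2]: 17 consistent

II-1 ∈ {Cc SS, Cc Ss}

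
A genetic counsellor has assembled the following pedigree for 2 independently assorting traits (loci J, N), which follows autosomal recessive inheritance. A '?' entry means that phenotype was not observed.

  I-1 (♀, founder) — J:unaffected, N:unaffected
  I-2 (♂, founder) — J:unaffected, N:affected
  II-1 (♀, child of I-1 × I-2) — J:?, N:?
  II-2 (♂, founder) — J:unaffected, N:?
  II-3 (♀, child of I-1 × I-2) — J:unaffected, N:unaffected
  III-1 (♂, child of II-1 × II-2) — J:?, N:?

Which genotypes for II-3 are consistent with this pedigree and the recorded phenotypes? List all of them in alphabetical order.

J/I-1 un ·: JJ|Jj
J/I-2 un ·: JJ|Jj
J/II-1 ? I-1×I-2: JJ|Jj|jj
J/II-2 un ·: JJ|Jj
J/II-3 un I-1×I-2: JJ|Jj
J/III-1 ? II-1×II-2: JJ|Jj|jj
⇒ J over [I-1,I-2,II-1,II-2,II-3,III-1]: 57 consistent
N/I-1 un ·: NN|Nn
N/I-2 aff ·: nn
N/II-1 ? I-1×I-2: Nn|nn
N/II-2 ? ·: NN|Nn|nn
N/II-3 un I-1×I-2: Nn
N/III-1 ? II-1×II-2: NN|Nn|nn
⇒ N over [I-1,I-2,II-1,II-2,II-3,III-1]: 18 consistent

II-3 ∈ {JJ Nn, Jj Nn}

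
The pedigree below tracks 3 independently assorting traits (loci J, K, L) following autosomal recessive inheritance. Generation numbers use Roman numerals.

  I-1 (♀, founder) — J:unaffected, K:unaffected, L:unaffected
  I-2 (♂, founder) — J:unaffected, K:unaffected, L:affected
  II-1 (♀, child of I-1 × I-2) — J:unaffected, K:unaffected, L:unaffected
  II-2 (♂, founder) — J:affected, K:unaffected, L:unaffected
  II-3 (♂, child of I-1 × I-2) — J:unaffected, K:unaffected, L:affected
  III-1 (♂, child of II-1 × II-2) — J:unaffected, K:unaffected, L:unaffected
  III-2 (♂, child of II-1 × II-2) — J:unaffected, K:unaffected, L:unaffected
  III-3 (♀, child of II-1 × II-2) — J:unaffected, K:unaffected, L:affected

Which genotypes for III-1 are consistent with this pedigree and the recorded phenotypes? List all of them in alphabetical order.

J/I-1 un ·: JJ|Jj
J/I-2 un ·: JJ|Jj
J/II-1 un I-1×I-2: JJ|Jj
J/II-2 aff ·: jj
J/II-3 un I-1×I-2: JJ|Jj
J/III-1 un II-1×II-2: Jj
J/III-2 un II-1×II-2: Jj
J/III-3 un II-1×II-2: Jj
⇒ J over [I-1,I-2,II-1,II-2,II-3,III-1,III-2,III-3]: 13 consistent
K/I-1 un ·: KK|Kk
K/I-2 un ·: KK|Kk
K/II-1 un I-1×I-2: KK|Kk
K/II-2 un ·: KK|Kk
K/II-3 un I-1×I-2: KK|Kk
K/III-1 un II-1×II-2: KK|Kk
K/III-2 un II-1×II-2: KK|Kk
K/III-3 un II-1×II-2: KK|Kk
⇒ K over [I-1,I-2,II-1,II-2,II-3,III-1,III-2,III-3]: 159 consistent
L/I-1 un ·: Ll
L/I-2 aff ·: ll
L/II-1 un I-1×I-2: Ll
L/II-2 un ·: Ll
L/II-3 aff I-1×I-2: ll
L/III-1 un II-1×II-2: LL|Ll
L/III-2 un II-1×II-2: LL|Ll
L/III-3 aff II-1×II-2: ll
⇒ L over [I-1,I-2,II-1,II-2,II-3,III-1,III-2,III-3]: 4 consistent

III-1 ∈ {Jj KK LL, Jj KK Ll, Jj Kk LL, Jj Kk Ll}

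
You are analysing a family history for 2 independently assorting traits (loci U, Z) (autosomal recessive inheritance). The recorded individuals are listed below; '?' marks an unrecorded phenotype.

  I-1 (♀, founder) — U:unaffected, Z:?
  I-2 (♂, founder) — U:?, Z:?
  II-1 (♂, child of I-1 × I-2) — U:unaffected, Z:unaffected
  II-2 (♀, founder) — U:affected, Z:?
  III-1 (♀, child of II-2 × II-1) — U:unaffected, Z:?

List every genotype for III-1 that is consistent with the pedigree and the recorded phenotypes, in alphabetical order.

U/I-1 un ·: UU|Uu
U/I-2 ? ·: UU|Uu|uu
U/II-1 un I-1×I-2: UU|Uu
U/II-2 aff ·: uu
U/III-1 un II-2×II-1: Uu
⇒ U over [I-1,I-2,II-1,II-2,III-1]: 9 consistent
Z/I-1 ? ·: ZZ|Zz|zz
Z/I-2 ? ·: ZZ|Zz|zz
Z/II-1 un I-1×I-2: ZZ|Zz
Z/II-2 ? ·: ZZ|Zz|zz
Z/III-1 ? II-2×II-1: ZZ|Zz|zz
⇒ Z over [I-1,I-2,II-1,II-2,III-1]: 65 consistent

III-1 ∈ {Uu ZZ, Uu Zz, Uu zz}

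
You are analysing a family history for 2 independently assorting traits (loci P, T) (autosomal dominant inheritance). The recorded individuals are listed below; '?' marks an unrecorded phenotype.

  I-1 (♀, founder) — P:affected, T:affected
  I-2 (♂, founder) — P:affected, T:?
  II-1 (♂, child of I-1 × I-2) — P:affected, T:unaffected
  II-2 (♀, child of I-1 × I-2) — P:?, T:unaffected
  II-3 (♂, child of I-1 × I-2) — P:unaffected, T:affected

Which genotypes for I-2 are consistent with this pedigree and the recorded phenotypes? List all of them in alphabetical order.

I-2 ∈ {Pp Tt, Pp tt}

P/I-1 aff ·: Pp
P/I-2 aff ·: Pp
P/II-1 aff I-1×I-2: Pp|PP
P/II-2 ? I-1×I-2: pp|Pp|PP
P/II-3 un I-1×I-2: pp
⇒ P over [I-1,I-2,II-1,II-2,II-3]: 6 consistent
T/I-1 aff ·: Tt
T/I-2 ? ·: tt|Tt
T/II-1 un I-1×I-2: tt
T/II-2 un I-1×I-2: tt
T/II-3 aff I-1×I-2: Tt|TT
⇒ T over [I-1,I-2,II-1,II-2,II-3]: 3 consistent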